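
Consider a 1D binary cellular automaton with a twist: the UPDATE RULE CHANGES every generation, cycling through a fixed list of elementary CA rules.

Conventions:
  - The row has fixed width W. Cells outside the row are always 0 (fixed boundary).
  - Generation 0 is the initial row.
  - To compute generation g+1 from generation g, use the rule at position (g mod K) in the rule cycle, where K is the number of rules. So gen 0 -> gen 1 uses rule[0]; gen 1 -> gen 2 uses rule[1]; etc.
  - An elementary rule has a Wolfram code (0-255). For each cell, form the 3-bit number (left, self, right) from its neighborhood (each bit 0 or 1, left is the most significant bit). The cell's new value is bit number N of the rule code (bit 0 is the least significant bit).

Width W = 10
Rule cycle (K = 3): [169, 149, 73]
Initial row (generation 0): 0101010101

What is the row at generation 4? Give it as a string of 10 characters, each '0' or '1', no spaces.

Gen 0: 0101010101
Gen 1 (rule 169): 0010101010
Gen 2 (rule 149): 1010101011
Gen 3 (rule 73): 0000000011
Gen 4 (rule 169): 1111111010

Answer: 1111111010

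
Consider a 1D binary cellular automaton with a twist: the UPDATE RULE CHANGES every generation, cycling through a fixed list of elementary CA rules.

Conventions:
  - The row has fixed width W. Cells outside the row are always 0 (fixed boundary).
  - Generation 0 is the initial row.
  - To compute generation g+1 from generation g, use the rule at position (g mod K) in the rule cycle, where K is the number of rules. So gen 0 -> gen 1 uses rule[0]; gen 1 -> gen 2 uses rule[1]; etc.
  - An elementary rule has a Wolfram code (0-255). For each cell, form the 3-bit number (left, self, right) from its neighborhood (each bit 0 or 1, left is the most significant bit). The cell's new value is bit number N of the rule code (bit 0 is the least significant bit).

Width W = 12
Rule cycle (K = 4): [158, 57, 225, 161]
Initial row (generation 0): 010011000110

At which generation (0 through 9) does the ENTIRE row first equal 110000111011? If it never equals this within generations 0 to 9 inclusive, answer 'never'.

Gen 0: 010011000110
Gen 1 (rule 158): 111110101101
Gen 2 (rule 57): 100001011010
Gen 3 (rule 225): 001100101100
Gen 4 (rule 161): 100000010001
Gen 5 (rule 158): 110000111011
Gen 6 (rule 57): 101110100110
Gen 7 (rule 225): 010111000010
Gen 8 (rule 161): 001010011000
Gen 9 (rule 158): 011011110100

Answer: 5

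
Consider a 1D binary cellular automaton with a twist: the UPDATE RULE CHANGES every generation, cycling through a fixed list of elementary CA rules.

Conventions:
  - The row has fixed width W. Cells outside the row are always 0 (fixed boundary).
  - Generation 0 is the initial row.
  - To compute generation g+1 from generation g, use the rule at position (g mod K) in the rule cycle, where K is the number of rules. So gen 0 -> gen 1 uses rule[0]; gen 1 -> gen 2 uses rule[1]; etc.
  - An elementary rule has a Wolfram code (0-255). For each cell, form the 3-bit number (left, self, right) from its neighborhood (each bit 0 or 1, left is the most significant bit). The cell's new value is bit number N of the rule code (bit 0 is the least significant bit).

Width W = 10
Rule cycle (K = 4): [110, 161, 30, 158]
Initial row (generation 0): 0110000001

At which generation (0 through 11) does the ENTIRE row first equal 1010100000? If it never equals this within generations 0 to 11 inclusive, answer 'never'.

Gen 0: 0110000001
Gen 1 (rule 110): 1110000011
Gen 2 (rule 161): 0100111000
Gen 3 (rule 30): 1111100100
Gen 4 (rule 158): 1111011110
Gen 5 (rule 110): 1001110010
Gen 6 (rule 161): 0000100000
Gen 7 (rule 30): 0001110000
Gen 8 (rule 158): 0011101000
Gen 9 (rule 110): 0110111000
Gen 10 (rule 161): 0001010011
Gen 11 (rule 30): 0011011110

Answer: never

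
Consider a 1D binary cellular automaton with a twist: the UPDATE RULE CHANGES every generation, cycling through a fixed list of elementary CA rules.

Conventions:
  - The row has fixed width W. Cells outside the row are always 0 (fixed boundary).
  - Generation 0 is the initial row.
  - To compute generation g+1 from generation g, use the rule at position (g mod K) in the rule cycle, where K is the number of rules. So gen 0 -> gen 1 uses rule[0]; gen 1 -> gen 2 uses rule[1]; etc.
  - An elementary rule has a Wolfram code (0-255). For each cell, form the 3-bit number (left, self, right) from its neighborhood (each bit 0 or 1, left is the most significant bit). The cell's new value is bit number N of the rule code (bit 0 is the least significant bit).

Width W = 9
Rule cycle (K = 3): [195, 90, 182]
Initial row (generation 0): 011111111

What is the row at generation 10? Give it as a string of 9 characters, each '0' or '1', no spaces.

Answer: 001001011

Derivation:
Gen 0: 011111111
Gen 1 (rule 195): 101111111
Gen 2 (rule 90): 001000001
Gen 3 (rule 182): 011100011
Gen 4 (rule 195): 101101101
Gen 5 (rule 90): 001101100
Gen 6 (rule 182): 010010010
Gen 7 (rule 195): 100100100
Gen 8 (rule 90): 011011010
Gen 9 (rule 182): 100100111
Gen 10 (rule 195): 001001011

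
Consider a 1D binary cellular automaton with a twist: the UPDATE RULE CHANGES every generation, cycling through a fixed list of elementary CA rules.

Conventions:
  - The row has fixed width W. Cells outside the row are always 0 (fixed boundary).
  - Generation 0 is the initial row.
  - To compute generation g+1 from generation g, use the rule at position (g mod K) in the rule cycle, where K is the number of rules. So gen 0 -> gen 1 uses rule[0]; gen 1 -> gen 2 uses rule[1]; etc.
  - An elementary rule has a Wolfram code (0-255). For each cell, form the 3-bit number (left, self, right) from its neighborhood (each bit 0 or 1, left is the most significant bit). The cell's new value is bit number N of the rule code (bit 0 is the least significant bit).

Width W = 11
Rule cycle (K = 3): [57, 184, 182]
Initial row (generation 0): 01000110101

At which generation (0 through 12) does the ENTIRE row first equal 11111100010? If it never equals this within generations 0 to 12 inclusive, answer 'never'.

Answer: never

Derivation:
Gen 0: 01000110101
Gen 1 (rule 57): 00110101010
Gen 2 (rule 184): 00101010101
Gen 3 (rule 182): 01111111111
Gen 4 (rule 57): 01000000000
Gen 5 (rule 184): 00100000000
Gen 6 (rule 182): 01110000000
Gen 7 (rule 57): 01001111111
Gen 8 (rule 184): 00101111110
Gen 9 (rule 182): 01110111101
Gen 10 (rule 57): 01001100010
Gen 11 (rule 184): 00101010001
Gen 12 (rule 182): 01111111011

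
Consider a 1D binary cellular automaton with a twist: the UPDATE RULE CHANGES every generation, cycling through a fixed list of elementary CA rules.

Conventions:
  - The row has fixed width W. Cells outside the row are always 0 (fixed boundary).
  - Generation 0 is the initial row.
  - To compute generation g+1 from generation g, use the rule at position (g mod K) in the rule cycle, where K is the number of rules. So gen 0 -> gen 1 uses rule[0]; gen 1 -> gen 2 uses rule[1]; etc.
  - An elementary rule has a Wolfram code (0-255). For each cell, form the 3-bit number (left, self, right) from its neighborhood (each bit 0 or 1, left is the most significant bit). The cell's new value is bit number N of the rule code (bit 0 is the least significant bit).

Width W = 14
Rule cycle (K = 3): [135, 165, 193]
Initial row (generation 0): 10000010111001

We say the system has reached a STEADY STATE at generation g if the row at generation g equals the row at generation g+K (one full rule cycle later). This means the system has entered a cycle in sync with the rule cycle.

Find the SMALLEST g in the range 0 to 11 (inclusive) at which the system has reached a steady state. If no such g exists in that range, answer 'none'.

Gen 0: 10000010111001
Gen 1 (rule 135): 10111110010011
Gen 2 (rule 165): 11011100010000
Gen 3 (rule 193): 01001101000111
Gen 4 (rule 135): 11010001011010
Gen 5 (rule 165): 00110101100110
Gen 6 (rule 193): 10010000100010
Gen 7 (rule 135): 10110111101110
Gen 8 (rule 165): 11001011010100
Gen 9 (rule 193): 01000001000001
Gen 10 (rule 135): 11011111011111
Gen 11 (rule 165): 00101110101110
Gen 12 (rule 193): 10000110000110
Gen 13 (rule 135): 10111000111000
Gen 14 (rule 165): 11010010010011

Answer: none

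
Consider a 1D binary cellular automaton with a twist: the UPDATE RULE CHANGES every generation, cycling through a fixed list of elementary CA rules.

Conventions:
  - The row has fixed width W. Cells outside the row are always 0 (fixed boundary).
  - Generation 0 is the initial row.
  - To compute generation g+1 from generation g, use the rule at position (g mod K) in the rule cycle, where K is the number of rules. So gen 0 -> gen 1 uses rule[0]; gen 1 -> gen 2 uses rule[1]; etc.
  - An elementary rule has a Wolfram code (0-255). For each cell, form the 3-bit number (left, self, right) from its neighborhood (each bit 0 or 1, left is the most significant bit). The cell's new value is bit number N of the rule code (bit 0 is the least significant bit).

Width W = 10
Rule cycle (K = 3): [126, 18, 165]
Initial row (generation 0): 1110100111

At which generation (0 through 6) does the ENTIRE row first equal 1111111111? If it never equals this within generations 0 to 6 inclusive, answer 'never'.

Answer: 3

Derivation:
Gen 0: 1110100111
Gen 1 (rule 126): 1011111101
Gen 2 (rule 18): 0000000000
Gen 3 (rule 165): 1111111111
Gen 4 (rule 126): 1000000001
Gen 5 (rule 18): 0100000010
Gen 6 (rule 165): 0101111010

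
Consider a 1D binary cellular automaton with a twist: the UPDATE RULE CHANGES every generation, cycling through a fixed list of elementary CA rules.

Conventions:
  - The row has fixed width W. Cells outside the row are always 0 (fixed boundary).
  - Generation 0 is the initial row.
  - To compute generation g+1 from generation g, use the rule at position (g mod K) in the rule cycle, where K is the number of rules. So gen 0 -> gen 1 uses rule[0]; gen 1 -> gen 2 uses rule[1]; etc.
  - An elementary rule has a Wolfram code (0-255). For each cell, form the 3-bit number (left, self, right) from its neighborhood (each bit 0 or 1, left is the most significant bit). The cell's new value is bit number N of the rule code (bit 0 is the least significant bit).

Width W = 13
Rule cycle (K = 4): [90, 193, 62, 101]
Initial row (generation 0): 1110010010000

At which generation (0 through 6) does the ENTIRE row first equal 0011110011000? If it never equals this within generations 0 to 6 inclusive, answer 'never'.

Answer: 6

Derivation:
Gen 0: 1110010010000
Gen 1 (rule 90): 1011101101000
Gen 2 (rule 193): 0001100100011
Gen 3 (rule 62): 0011011110110
Gen 4 (rule 101): 1001100011010
Gen 5 (rule 90): 0111110111001
Gen 6 (rule 193): 0011110011000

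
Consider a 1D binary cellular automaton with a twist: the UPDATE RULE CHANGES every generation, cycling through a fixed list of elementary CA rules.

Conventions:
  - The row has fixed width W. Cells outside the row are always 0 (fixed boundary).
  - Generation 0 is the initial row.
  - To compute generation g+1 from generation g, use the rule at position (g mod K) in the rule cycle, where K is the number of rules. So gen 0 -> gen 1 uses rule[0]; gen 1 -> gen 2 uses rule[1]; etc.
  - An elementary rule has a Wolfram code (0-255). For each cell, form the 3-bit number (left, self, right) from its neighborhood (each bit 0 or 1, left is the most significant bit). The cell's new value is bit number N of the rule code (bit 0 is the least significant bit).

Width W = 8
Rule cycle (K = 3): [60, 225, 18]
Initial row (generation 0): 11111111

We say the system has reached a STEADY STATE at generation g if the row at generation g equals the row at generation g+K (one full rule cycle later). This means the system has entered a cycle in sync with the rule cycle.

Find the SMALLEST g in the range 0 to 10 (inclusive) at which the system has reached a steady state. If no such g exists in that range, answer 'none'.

Answer: 3

Derivation:
Gen 0: 11111111
Gen 1 (rule 60): 10000000
Gen 2 (rule 225): 00111111
Gen 3 (rule 18): 01000000
Gen 4 (rule 60): 01100000
Gen 5 (rule 225): 00101111
Gen 6 (rule 18): 01000000
Gen 7 (rule 60): 01100000
Gen 8 (rule 225): 00101111
Gen 9 (rule 18): 01000000
Gen 10 (rule 60): 01100000
Gen 11 (rule 225): 00101111
Gen 12 (rule 18): 01000000
Gen 13 (rule 60): 01100000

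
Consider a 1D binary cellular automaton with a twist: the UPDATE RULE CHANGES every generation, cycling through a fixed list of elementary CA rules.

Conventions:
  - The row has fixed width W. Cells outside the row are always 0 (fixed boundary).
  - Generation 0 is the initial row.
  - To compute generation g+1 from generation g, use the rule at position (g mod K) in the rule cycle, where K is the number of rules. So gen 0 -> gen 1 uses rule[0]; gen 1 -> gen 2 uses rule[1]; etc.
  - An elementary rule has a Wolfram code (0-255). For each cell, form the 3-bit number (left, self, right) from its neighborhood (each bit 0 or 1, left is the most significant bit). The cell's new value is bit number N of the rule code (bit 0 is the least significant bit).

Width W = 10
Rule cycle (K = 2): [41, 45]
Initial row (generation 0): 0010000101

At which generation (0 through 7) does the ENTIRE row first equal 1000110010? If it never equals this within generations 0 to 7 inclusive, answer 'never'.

Gen 0: 0010000101
Gen 1 (rule 41): 1000110010
Gen 2 (rule 45): 1010100010
Gen 3 (rule 41): 0101001000
Gen 4 (rule 45): 0111001011
Gen 5 (rule 41): 0100000110
Gen 6 (rule 45): 0101110100
Gen 7 (rule 41): 0011001001

Answer: 1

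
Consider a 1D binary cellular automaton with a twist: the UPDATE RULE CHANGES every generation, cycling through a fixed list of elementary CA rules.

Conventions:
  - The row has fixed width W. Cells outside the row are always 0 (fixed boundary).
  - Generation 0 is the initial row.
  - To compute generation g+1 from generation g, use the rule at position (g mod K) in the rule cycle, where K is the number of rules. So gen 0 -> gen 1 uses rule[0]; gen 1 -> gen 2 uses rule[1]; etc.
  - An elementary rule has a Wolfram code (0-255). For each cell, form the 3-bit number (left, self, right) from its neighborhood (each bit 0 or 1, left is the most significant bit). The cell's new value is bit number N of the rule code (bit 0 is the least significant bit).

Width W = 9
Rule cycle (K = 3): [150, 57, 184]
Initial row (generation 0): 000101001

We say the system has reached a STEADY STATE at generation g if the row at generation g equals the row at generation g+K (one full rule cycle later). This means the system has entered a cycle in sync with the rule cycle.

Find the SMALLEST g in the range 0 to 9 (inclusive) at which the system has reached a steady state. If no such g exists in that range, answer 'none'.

Answer: 9

Derivation:
Gen 0: 000101001
Gen 1 (rule 150): 001101111
Gen 2 (rule 57): 101011000
Gen 3 (rule 184): 010110100
Gen 4 (rule 150): 110000110
Gen 5 (rule 57): 101110101
Gen 6 (rule 184): 011101010
Gen 7 (rule 150): 101001011
Gen 8 (rule 57): 010100110
Gen 9 (rule 184): 001010101
Gen 10 (rule 150): 011010101
Gen 11 (rule 57): 010101010
Gen 12 (rule 184): 001010101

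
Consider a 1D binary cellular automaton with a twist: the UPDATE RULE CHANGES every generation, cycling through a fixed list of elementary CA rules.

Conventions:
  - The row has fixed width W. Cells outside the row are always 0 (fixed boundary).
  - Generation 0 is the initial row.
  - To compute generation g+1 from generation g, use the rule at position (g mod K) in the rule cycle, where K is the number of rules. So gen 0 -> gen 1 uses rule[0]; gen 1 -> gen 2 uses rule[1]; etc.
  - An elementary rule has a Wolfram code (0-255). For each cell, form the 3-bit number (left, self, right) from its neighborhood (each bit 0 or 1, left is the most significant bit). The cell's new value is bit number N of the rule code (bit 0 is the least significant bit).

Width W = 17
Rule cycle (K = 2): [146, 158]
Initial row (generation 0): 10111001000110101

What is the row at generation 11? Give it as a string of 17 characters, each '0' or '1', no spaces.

Answer: 00101011010000001

Derivation:
Gen 0: 10111001000110101
Gen 1 (rule 146): 00010110101000000
Gen 2 (rule 158): 00110100101100000
Gen 3 (rule 146): 01000011000010000
Gen 4 (rule 158): 11100110100111000
Gen 5 (rule 146): 01011000011010100
Gen 6 (rule 158): 11010100110010110
Gen 7 (rule 146): 00000011001100001
Gen 8 (rule 158): 00000110111010011
Gen 9 (rule 146): 00001000010001100
Gen 10 (rule 158): 00011100111011010
Gen 11 (rule 146): 00101011010000001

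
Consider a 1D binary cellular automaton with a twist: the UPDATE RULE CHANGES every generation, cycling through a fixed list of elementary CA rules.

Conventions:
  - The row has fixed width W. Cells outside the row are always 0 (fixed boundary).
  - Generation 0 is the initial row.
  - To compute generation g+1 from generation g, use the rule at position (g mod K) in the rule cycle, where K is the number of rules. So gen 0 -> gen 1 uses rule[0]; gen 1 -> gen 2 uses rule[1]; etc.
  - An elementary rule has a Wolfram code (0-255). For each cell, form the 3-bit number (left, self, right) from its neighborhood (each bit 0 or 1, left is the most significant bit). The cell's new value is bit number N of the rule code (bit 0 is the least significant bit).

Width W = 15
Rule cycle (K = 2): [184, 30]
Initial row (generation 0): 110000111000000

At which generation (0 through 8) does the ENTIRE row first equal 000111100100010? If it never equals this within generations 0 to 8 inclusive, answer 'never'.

Answer: never

Derivation:
Gen 0: 110000111000000
Gen 1 (rule 184): 101000110100000
Gen 2 (rule 30): 101101100110000
Gen 3 (rule 184): 011011010101000
Gen 4 (rule 30): 110010010101100
Gen 5 (rule 184): 101001001011010
Gen 6 (rule 30): 101111111010011
Gen 7 (rule 184): 011111110101010
Gen 8 (rule 30): 110000000101011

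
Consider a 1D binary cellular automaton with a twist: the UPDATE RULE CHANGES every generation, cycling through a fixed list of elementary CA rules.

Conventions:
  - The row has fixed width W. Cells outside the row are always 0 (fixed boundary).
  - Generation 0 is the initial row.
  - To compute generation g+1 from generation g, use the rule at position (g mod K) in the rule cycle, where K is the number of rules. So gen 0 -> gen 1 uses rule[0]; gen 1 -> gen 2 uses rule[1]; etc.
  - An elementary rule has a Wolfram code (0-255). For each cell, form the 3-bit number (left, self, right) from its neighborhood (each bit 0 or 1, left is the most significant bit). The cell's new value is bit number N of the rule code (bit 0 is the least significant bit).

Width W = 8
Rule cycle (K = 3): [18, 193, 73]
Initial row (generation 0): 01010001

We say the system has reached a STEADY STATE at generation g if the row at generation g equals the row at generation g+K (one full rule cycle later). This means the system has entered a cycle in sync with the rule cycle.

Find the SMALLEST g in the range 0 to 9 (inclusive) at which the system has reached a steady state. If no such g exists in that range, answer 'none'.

Gen 0: 01010001
Gen 1 (rule 18): 10001010
Gen 2 (rule 193): 00100000
Gen 3 (rule 73): 10001111
Gen 4 (rule 18): 01010000
Gen 5 (rule 193): 00000111
Gen 6 (rule 73): 11110101
Gen 7 (rule 18): 00000000
Gen 8 (rule 193): 11111111
Gen 9 (rule 73): 10000001
Gen 10 (rule 18): 01000010
Gen 11 (rule 193): 00011000
Gen 12 (rule 73): 11011011

Answer: none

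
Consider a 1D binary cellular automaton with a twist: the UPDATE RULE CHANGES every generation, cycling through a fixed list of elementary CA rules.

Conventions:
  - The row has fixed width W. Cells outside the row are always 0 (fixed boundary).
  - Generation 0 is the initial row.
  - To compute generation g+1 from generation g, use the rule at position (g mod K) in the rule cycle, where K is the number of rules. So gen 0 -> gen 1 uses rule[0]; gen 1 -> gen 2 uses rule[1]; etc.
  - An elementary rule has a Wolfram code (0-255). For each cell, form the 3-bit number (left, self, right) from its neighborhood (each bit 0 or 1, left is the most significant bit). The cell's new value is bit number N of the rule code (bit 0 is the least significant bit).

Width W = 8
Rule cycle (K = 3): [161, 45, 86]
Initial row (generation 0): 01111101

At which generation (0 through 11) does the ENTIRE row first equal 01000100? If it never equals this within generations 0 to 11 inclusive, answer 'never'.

Answer: never

Derivation:
Gen 0: 01111101
Gen 1 (rule 161): 00111010
Gen 2 (rule 45): 10100110
Gen 3 (rule 86): 10111011
Gen 4 (rule 161): 01010100
Gen 5 (rule 45): 01111101
Gen 6 (rule 86): 10000101
Gen 7 (rule 161): 00110010
Gen 8 (rule 45): 10100010
Gen 9 (rule 86): 10110111
Gen 10 (rule 161): 01001010
Gen 11 (rule 45): 01001110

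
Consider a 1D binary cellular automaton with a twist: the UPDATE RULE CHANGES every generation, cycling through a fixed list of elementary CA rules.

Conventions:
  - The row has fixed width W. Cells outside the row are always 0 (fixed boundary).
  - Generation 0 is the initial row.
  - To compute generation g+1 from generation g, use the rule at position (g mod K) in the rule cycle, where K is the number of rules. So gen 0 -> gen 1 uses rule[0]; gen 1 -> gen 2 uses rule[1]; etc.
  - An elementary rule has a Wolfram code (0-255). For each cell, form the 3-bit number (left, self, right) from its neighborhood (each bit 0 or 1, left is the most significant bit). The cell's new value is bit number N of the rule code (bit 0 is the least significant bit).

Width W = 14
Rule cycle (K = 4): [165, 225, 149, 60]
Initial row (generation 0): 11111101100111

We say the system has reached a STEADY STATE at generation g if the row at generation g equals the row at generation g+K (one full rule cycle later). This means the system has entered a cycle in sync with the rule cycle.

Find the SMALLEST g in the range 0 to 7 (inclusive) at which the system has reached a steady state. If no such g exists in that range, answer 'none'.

Gen 0: 11111101100111
Gen 1 (rule 165): 01111010000010
Gen 2 (rule 225): 00111100111000
Gen 3 (rule 149): 10011010010111
Gen 4 (rule 60): 11010111011100
Gen 5 (rule 165): 00111010101001
Gen 6 (rule 225): 10011101010000
Gen 7 (rule 149): 11001001011111
Gen 8 (rule 60): 10101101110000
Gen 9 (rule 165): 11110010100111
Gen 10 (rule 225): 01110001000011
Gen 11 (rule 149): 00101101111000

Answer: none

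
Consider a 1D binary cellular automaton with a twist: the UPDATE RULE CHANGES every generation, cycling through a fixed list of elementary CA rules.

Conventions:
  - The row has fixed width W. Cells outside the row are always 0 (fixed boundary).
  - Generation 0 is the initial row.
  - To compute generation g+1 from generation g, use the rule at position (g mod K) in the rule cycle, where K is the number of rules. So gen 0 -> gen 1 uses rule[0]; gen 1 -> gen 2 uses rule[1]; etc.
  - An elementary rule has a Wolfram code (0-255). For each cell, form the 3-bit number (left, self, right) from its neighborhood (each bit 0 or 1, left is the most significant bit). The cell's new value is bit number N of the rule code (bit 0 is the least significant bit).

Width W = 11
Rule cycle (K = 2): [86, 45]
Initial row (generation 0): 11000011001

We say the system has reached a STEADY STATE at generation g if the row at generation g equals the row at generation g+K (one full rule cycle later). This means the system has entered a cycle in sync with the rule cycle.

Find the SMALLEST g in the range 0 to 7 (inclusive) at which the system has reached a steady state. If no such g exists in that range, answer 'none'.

Answer: none

Derivation:
Gen 0: 11000011001
Gen 1 (rule 86): 01100101111
Gen 2 (rule 45): 01000111000
Gen 3 (rule 86): 11101001100
Gen 4 (rule 45): 10011001001
Gen 5 (rule 86): 11101111111
Gen 6 (rule 45): 10011000000
Gen 7 (rule 86): 11101100000
Gen 8 (rule 45): 10011001111
Gen 9 (rule 86): 11101110001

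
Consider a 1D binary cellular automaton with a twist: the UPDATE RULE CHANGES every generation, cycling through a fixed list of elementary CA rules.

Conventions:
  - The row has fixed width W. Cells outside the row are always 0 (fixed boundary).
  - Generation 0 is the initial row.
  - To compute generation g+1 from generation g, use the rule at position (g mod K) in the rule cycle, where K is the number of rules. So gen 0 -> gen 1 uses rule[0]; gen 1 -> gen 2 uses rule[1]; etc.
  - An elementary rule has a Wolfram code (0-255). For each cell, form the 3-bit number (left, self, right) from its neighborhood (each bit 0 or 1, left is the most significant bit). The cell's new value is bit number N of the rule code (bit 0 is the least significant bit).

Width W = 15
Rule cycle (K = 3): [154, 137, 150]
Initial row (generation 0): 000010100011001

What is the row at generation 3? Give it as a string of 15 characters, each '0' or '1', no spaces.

Gen 0: 000010100011001
Gen 1 (rule 154): 000100010110110
Gen 2 (rule 137): 110001000100100
Gen 3 (rule 150): 001011101111110

Answer: 001011101111110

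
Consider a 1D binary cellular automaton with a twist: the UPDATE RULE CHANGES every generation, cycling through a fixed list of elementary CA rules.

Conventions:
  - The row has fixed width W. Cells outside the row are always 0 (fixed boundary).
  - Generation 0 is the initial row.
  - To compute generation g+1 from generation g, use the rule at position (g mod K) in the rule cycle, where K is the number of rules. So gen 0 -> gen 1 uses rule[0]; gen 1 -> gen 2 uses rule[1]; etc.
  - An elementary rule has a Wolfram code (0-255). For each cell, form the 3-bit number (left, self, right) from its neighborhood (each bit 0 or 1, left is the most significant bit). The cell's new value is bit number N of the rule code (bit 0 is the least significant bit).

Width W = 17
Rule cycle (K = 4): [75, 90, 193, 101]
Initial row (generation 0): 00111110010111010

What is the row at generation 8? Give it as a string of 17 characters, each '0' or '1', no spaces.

Gen 0: 00111110010111010
Gen 1 (rule 75): 11100010100101000
Gen 2 (rule 90): 10110100011000100
Gen 3 (rule 193): 00010001001010001
Gen 4 (rule 101): 11010101001110101
Gen 5 (rule 75): 11000000011010000
Gen 6 (rule 90): 11100000111001000
Gen 7 (rule 193): 01101110011000011
Gen 8 (rule 101): 00110010001011001

Answer: 00110010001011001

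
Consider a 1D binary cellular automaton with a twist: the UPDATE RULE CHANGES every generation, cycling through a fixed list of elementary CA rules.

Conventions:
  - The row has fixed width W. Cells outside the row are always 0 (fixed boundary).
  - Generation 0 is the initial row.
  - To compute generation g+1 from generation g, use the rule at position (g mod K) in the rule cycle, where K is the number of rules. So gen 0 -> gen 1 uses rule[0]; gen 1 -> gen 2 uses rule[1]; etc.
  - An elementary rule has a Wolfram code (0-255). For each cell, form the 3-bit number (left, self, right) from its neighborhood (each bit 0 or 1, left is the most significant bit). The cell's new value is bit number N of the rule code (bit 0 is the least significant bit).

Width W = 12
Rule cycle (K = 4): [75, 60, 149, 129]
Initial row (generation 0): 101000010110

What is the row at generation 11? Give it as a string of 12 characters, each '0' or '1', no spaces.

Gen 0: 101000010110
Gen 1 (rule 75): 000011100110
Gen 2 (rule 60): 000010010101
Gen 3 (rule 149): 111011010101
Gen 4 (rule 129): 010000000000
Gen 5 (rule 75): 100111111111
Gen 6 (rule 60): 110100000000
Gen 7 (rule 149): 000111111111
Gen 8 (rule 129): 110011111110
Gen 9 (rule 75): 110110000010
Gen 10 (rule 60): 101101000011
Gen 11 (rule 149): 100001111000

Answer: 100001111000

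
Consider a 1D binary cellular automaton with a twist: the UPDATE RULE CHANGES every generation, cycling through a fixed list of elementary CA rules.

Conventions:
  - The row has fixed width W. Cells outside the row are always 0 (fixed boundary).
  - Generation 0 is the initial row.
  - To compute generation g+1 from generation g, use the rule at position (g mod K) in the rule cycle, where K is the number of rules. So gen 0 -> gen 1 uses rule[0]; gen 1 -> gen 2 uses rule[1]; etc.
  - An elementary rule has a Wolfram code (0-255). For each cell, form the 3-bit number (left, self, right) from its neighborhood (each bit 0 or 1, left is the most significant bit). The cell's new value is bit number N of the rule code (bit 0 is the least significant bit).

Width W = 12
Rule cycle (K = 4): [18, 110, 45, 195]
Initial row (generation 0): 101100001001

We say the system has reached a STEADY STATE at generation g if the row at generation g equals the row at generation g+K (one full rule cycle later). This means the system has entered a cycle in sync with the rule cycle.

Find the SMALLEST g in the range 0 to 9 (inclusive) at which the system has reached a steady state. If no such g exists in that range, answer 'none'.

Answer: 9

Derivation:
Gen 0: 101100001001
Gen 1 (rule 18): 000010010110
Gen 2 (rule 110): 000110111110
Gen 3 (rule 45): 110101100000
Gen 4 (rule 195): 010000101111
Gen 5 (rule 18): 101001000000
Gen 6 (rule 110): 111011000000
Gen 7 (rule 45): 100110011111
Gen 8 (rule 195): 001010101111
Gen 9 (rule 18): 010000000000
Gen 10 (rule 110): 110000000000
Gen 11 (rule 45): 100111111111
Gen 12 (rule 195): 001011111111
Gen 13 (rule 18): 010000000000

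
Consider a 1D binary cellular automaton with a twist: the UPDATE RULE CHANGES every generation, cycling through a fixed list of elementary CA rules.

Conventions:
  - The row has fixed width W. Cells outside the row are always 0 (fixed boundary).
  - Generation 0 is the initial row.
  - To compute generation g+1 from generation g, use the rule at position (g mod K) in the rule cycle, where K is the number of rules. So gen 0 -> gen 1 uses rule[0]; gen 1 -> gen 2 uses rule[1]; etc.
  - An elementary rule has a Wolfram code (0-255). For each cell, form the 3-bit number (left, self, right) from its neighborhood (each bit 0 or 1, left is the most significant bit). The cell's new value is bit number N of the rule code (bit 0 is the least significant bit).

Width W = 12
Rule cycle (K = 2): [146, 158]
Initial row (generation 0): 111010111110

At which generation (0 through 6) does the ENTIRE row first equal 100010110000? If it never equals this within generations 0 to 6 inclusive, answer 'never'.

Answer: never

Derivation:
Gen 0: 111010111110
Gen 1 (rule 146): 010000011101
Gen 2 (rule 158): 111000111001
Gen 3 (rule 146): 010101010110
Gen 4 (rule 158): 110101010101
Gen 5 (rule 146): 000000000000
Gen 6 (rule 158): 000000000000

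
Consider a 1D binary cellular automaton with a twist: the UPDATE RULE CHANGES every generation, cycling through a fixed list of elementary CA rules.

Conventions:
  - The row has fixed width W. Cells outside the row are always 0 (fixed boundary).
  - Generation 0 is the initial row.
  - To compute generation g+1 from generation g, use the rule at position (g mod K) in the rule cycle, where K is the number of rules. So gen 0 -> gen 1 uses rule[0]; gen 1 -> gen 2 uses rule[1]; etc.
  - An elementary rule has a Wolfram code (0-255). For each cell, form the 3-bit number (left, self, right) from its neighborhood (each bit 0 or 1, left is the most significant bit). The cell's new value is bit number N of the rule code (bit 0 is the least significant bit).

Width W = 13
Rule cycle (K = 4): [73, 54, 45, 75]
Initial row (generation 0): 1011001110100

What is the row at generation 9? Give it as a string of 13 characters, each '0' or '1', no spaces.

Answer: 0000010101000

Derivation:
Gen 0: 1011001110100
Gen 1 (rule 73): 0011001010001
Gen 2 (rule 54): 0100111111011
Gen 3 (rule 45): 0100100000110
Gen 4 (rule 75): 1001001111110
Gen 5 (rule 73): 0000001000010
Gen 6 (rule 54): 0000011100111
Gen 7 (rule 45): 1111010000100
Gen 8 (rule 75): 1001000111001
Gen 9 (rule 73): 0000010101000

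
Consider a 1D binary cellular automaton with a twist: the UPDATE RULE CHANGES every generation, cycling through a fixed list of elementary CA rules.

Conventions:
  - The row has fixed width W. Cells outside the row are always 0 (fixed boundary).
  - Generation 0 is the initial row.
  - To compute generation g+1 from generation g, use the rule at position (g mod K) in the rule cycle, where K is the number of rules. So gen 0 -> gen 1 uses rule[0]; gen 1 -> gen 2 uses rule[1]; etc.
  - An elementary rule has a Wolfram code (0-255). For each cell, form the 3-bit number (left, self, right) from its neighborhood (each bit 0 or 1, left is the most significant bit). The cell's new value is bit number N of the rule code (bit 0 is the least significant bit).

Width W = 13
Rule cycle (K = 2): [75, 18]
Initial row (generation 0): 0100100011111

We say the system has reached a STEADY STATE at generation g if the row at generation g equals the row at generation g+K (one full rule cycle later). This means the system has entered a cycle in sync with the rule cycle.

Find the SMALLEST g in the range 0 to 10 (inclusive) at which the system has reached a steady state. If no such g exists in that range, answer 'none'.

Answer: 8

Derivation:
Gen 0: 0100100011111
Gen 1 (rule 75): 1001001110001
Gen 2 (rule 18): 0110110001010
Gen 3 (rule 75): 1110110110000
Gen 4 (rule 18): 0000000001000
Gen 5 (rule 75): 1111111110011
Gen 6 (rule 18): 0000000001100
Gen 7 (rule 75): 1111111111101
Gen 8 (rule 18): 0000000000000
Gen 9 (rule 75): 1111111111111
Gen 10 (rule 18): 0000000000000
Gen 11 (rule 75): 1111111111111
Gen 12 (rule 18): 0000000000000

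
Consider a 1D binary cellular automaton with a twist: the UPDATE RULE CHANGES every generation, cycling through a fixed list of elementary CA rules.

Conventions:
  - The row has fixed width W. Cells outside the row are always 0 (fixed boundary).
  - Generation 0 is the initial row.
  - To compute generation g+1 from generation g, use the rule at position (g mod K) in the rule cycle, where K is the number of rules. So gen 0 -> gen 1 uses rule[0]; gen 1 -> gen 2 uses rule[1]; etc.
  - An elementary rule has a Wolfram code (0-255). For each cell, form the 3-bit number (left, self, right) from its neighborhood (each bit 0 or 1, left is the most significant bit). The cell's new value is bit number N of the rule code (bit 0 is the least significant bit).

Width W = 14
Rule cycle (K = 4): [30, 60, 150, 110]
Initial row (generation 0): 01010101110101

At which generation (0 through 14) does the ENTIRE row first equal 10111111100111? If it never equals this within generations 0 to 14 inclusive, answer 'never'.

Answer: 2

Derivation:
Gen 0: 01010101110101
Gen 1 (rule 30): 11010101000101
Gen 2 (rule 60): 10111111100111
Gen 3 (rule 150): 10011111011010
Gen 4 (rule 110): 10110001111110
Gen 5 (rule 30): 10101011000001
Gen 6 (rule 60): 11111110100001
Gen 7 (rule 150): 01111100110011
Gen 8 (rule 110): 11000101110111
Gen 9 (rule 30): 10101101000100
Gen 10 (rule 60): 11111011100110
Gen 11 (rule 150): 01110001011001
Gen 12 (rule 110): 11010011111011
Gen 13 (rule 30): 10011110000010
Gen 14 (rule 60): 11010001000011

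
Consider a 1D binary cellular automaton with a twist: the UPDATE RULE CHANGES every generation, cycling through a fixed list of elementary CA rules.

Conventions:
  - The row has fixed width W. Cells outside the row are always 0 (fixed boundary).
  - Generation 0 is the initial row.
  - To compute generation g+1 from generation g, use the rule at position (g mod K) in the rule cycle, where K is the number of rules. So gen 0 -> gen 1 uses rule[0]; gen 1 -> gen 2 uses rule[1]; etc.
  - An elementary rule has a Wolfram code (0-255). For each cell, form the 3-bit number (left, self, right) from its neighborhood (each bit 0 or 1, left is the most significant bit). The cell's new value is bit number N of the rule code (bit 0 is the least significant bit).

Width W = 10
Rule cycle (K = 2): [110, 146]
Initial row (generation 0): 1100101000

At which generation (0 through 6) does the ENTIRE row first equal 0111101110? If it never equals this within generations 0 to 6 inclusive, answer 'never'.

Gen 0: 1100101000
Gen 1 (rule 110): 1101111000
Gen 2 (rule 146): 0000110100
Gen 3 (rule 110): 0001111100
Gen 4 (rule 146): 0010111010
Gen 5 (rule 110): 0111101110
Gen 6 (rule 146): 1011000101

Answer: 5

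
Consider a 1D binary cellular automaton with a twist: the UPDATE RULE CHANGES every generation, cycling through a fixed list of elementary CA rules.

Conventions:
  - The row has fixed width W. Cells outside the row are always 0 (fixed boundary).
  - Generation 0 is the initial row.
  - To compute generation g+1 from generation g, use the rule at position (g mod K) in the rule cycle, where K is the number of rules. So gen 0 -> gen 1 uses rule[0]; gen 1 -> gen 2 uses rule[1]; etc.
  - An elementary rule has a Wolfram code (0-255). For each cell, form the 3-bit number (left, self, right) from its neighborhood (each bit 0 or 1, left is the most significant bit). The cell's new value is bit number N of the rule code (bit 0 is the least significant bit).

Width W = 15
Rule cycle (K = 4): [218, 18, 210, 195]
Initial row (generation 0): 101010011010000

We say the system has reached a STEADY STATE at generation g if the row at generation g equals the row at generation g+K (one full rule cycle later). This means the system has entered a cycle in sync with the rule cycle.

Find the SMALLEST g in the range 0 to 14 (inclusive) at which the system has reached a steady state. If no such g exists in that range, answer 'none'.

Gen 0: 101010011010000
Gen 1 (rule 218): 000001111001000
Gen 2 (rule 18): 000010000110100
Gen 3 (rule 210): 000101001010010
Gen 4 (rule 195): 111000010000100
Gen 5 (rule 218): 111100101001010
Gen 6 (rule 18): 000011000110001
Gen 7 (rule 210): 000101101011010
Gen 8 (rule 195): 111000100001000
Gen 9 (rule 218): 111101010010100
Gen 10 (rule 18): 000000001100010
Gen 11 (rule 210): 000000010110101
Gen 12 (rule 195): 111111100010000
Gen 13 (rule 218): 111111110101000
Gen 14 (rule 18): 000000000000100
Gen 15 (rule 210): 000000000001010
Gen 16 (rule 195): 111111111110000
Gen 17 (rule 218): 111111111111000
Gen 18 (rule 18): 000000000000100

Answer: 14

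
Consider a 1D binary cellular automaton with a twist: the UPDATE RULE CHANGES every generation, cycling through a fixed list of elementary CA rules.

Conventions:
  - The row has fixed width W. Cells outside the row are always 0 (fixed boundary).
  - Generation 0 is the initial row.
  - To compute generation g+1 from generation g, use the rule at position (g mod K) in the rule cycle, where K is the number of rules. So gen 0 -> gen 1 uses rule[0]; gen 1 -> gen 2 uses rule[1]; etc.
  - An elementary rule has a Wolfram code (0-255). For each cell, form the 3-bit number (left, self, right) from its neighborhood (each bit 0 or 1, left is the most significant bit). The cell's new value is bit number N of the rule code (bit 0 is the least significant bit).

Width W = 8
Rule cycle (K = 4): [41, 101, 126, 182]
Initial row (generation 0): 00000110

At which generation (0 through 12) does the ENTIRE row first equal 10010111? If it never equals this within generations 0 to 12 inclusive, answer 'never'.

Answer: never

Derivation:
Gen 0: 00000110
Gen 1 (rule 41): 11110100
Gen 2 (rule 101): 00011101
Gen 3 (rule 126): 00110111
Gen 4 (rule 182): 01001010
Gen 5 (rule 41): 00000100
Gen 6 (rule 101): 11110101
Gen 7 (rule 126): 10011111
Gen 8 (rule 182): 11101110
Gen 9 (rule 41): 10011000
Gen 10 (rule 101): 10001011
Gen 11 (rule 126): 11011111
Gen 12 (rule 182): 00101110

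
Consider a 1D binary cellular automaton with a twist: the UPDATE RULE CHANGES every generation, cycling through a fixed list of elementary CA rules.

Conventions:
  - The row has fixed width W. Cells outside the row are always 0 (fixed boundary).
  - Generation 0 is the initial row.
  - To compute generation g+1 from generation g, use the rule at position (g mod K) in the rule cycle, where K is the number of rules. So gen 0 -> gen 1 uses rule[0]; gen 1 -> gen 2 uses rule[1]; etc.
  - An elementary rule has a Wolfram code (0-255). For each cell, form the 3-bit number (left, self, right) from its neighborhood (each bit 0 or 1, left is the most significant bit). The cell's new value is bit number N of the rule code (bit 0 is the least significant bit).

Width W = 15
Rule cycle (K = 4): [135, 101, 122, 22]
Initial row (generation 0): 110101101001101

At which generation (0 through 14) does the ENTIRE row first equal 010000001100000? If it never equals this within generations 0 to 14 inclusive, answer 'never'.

Gen 0: 110101101001101
Gen 1 (rule 135): 000100001010001
Gen 2 (rule 101): 110101101110101
Gen 3 (rule 122): 111011111011010
Gen 4 (rule 22): 000000000000011
Gen 5 (rule 135): 111111111111100
Gen 6 (rule 101): 000000000000101
Gen 7 (rule 122): 000000000001010
Gen 8 (rule 22): 000000000011011
Gen 9 (rule 135): 111111111100000
Gen 10 (rule 101): 000000000101111
Gen 11 (rule 122): 000000001011001
Gen 12 (rule 22): 000000011000111
Gen 13 (rule 135): 111111100011010
Gen 14 (rule 101): 000000101001110

Answer: never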